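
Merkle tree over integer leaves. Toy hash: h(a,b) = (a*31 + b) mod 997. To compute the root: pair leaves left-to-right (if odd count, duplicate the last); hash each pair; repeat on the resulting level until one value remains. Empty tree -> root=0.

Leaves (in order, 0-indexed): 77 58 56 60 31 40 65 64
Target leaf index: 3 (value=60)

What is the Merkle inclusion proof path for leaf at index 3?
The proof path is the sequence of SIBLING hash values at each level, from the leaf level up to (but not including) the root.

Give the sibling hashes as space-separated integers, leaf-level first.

Answer: 56 451 209

Derivation:
L0 (leaves): [77, 58, 56, 60, 31, 40, 65, 64], target index=3
L1: h(77,58)=(77*31+58)%997=451 [pair 0] h(56,60)=(56*31+60)%997=799 [pair 1] h(31,40)=(31*31+40)%997=4 [pair 2] h(65,64)=(65*31+64)%997=85 [pair 3] -> [451, 799, 4, 85]
  Sibling for proof at L0: 56
L2: h(451,799)=(451*31+799)%997=822 [pair 0] h(4,85)=(4*31+85)%997=209 [pair 1] -> [822, 209]
  Sibling for proof at L1: 451
L3: h(822,209)=(822*31+209)%997=766 [pair 0] -> [766]
  Sibling for proof at L2: 209
Root: 766
Proof path (sibling hashes from leaf to root): [56, 451, 209]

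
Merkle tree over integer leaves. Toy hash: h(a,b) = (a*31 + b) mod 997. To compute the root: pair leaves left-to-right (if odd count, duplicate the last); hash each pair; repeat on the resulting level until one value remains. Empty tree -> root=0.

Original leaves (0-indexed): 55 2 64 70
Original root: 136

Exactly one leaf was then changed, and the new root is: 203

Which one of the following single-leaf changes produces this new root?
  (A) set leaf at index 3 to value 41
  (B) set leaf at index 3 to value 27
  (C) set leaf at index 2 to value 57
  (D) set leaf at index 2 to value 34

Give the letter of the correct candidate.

Original leaves: [55, 2, 64, 70]
Target new root: 203
Try each candidate change and compute the resulting root:
Candidate A: set leaf[3] = 41 -> leaves = [55, 2, 64, 41]
  L0: [55, 2, 64, 41]
  L1: h(55,2)=(55*31+2)%997=710 h(64,41)=(64*31+41)%997=31 -> [710, 31]
  L2: h(710,31)=(710*31+31)%997=107 -> [107]
  root = 107 != target 203
Candidate B: set leaf[3] = 27 -> leaves = [55, 2, 64, 27]
  L0: [55, 2, 64, 27]
  L1: h(55,2)=(55*31+2)%997=710 h(64,27)=(64*31+27)%997=17 -> [710, 17]
  L2: h(710,17)=(710*31+17)%997=93 -> [93]
  root = 93 != target 203
Candidate C: set leaf[2] = 57 -> leaves = [55, 2, 57, 70]
  L0: [55, 2, 57, 70]
  L1: h(55,2)=(55*31+2)%997=710 h(57,70)=(57*31+70)%997=840 -> [710, 840]
  L2: h(710,840)=(710*31+840)%997=916 -> [916]
  root = 916 != target 203
Candidate D: set leaf[2] = 34 -> leaves = [55, 2, 34, 70]
  L0: [55, 2, 34, 70]
  L1: h(55,2)=(55*31+2)%997=710 h(34,70)=(34*31+70)%997=127 -> [710, 127]
  L2: h(710,127)=(710*31+127)%997=203 -> [203]
  root = 203 == target 203  ** MATCH **
Candidate D produces the target root.

Answer: D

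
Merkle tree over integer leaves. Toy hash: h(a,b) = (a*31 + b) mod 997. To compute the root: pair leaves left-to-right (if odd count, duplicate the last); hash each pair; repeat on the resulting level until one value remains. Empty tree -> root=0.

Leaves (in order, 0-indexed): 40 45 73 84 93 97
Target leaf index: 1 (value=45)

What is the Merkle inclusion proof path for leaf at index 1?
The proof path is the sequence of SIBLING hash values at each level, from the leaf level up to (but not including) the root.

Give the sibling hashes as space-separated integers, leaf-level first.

L0 (leaves): [40, 45, 73, 84, 93, 97], target index=1
L1: h(40,45)=(40*31+45)%997=288 [pair 0] h(73,84)=(73*31+84)%997=353 [pair 1] h(93,97)=(93*31+97)%997=986 [pair 2] -> [288, 353, 986]
  Sibling for proof at L0: 40
L2: h(288,353)=(288*31+353)%997=308 [pair 0] h(986,986)=(986*31+986)%997=645 [pair 1] -> [308, 645]
  Sibling for proof at L1: 353
L3: h(308,645)=(308*31+645)%997=223 [pair 0] -> [223]
  Sibling for proof at L2: 645
Root: 223
Proof path (sibling hashes from leaf to root): [40, 353, 645]

Answer: 40 353 645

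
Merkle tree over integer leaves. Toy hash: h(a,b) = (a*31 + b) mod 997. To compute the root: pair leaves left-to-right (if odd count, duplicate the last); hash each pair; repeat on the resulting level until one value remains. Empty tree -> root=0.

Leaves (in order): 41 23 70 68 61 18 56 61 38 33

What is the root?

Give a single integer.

Answer: 478

Derivation:
L0: [41, 23, 70, 68, 61, 18, 56, 61, 38, 33]
L1: h(41,23)=(41*31+23)%997=297 h(70,68)=(70*31+68)%997=244 h(61,18)=(61*31+18)%997=912 h(56,61)=(56*31+61)%997=800 h(38,33)=(38*31+33)%997=214 -> [297, 244, 912, 800, 214]
L2: h(297,244)=(297*31+244)%997=478 h(912,800)=(912*31+800)%997=159 h(214,214)=(214*31+214)%997=866 -> [478, 159, 866]
L3: h(478,159)=(478*31+159)%997=22 h(866,866)=(866*31+866)%997=793 -> [22, 793]
L4: h(22,793)=(22*31+793)%997=478 -> [478]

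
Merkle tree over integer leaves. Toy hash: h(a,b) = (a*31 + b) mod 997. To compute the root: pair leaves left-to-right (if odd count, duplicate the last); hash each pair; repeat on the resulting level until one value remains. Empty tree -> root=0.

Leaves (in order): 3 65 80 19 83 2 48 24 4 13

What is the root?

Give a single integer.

L0: [3, 65, 80, 19, 83, 2, 48, 24, 4, 13]
L1: h(3,65)=(3*31+65)%997=158 h(80,19)=(80*31+19)%997=505 h(83,2)=(83*31+2)%997=581 h(48,24)=(48*31+24)%997=515 h(4,13)=(4*31+13)%997=137 -> [158, 505, 581, 515, 137]
L2: h(158,505)=(158*31+505)%997=418 h(581,515)=(581*31+515)%997=580 h(137,137)=(137*31+137)%997=396 -> [418, 580, 396]
L3: h(418,580)=(418*31+580)%997=577 h(396,396)=(396*31+396)%997=708 -> [577, 708]
L4: h(577,708)=(577*31+708)%997=649 -> [649]

Answer: 649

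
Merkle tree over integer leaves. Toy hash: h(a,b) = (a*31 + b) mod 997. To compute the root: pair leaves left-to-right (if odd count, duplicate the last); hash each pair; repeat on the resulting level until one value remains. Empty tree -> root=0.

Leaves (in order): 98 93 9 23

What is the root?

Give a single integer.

Answer: 654

Derivation:
L0: [98, 93, 9, 23]
L1: h(98,93)=(98*31+93)%997=140 h(9,23)=(9*31+23)%997=302 -> [140, 302]
L2: h(140,302)=(140*31+302)%997=654 -> [654]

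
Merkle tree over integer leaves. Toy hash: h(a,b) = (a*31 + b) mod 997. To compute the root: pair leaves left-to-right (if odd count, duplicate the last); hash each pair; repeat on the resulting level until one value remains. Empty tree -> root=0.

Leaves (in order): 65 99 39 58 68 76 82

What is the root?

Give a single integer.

L0: [65, 99, 39, 58, 68, 76, 82]
L1: h(65,99)=(65*31+99)%997=120 h(39,58)=(39*31+58)%997=270 h(68,76)=(68*31+76)%997=190 h(82,82)=(82*31+82)%997=630 -> [120, 270, 190, 630]
L2: h(120,270)=(120*31+270)%997=2 h(190,630)=(190*31+630)%997=538 -> [2, 538]
L3: h(2,538)=(2*31+538)%997=600 -> [600]

Answer: 600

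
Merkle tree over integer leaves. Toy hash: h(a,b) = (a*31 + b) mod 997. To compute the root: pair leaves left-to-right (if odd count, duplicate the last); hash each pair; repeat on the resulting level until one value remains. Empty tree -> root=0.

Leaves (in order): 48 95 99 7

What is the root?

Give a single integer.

Answer: 305

Derivation:
L0: [48, 95, 99, 7]
L1: h(48,95)=(48*31+95)%997=586 h(99,7)=(99*31+7)%997=85 -> [586, 85]
L2: h(586,85)=(586*31+85)%997=305 -> [305]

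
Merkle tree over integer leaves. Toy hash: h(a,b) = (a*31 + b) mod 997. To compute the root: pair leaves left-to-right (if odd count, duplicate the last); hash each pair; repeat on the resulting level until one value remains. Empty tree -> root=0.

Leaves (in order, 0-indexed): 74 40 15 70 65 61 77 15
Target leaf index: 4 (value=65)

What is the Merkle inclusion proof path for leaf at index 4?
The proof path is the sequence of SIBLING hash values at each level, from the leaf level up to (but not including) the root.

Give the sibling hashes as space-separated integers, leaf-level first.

Answer: 61 408 108

Derivation:
L0 (leaves): [74, 40, 15, 70, 65, 61, 77, 15], target index=4
L1: h(74,40)=(74*31+40)%997=340 [pair 0] h(15,70)=(15*31+70)%997=535 [pair 1] h(65,61)=(65*31+61)%997=82 [pair 2] h(77,15)=(77*31+15)%997=408 [pair 3] -> [340, 535, 82, 408]
  Sibling for proof at L0: 61
L2: h(340,535)=(340*31+535)%997=108 [pair 0] h(82,408)=(82*31+408)%997=956 [pair 1] -> [108, 956]
  Sibling for proof at L1: 408
L3: h(108,956)=(108*31+956)%997=316 [pair 0] -> [316]
  Sibling for proof at L2: 108
Root: 316
Proof path (sibling hashes from leaf to root): [61, 408, 108]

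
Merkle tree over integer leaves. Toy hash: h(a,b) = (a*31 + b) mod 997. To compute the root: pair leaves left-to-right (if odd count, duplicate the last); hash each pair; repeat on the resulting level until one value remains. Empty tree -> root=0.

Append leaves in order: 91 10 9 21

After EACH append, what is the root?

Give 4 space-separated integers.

After append 91 (leaves=[91]):
  L0: [91]
  root=91
After append 10 (leaves=[91, 10]):
  L0: [91, 10]
  L1: h(91,10)=(91*31+10)%997=837 -> [837]
  root=837
After append 9 (leaves=[91, 10, 9]):
  L0: [91, 10, 9]
  L1: h(91,10)=(91*31+10)%997=837 h(9,9)=(9*31+9)%997=288 -> [837, 288]
  L2: h(837,288)=(837*31+288)%997=313 -> [313]
  root=313
After append 21 (leaves=[91, 10, 9, 21]):
  L0: [91, 10, 9, 21]
  L1: h(91,10)=(91*31+10)%997=837 h(9,21)=(9*31+21)%997=300 -> [837, 300]
  L2: h(837,300)=(837*31+300)%997=325 -> [325]
  root=325

Answer: 91 837 313 325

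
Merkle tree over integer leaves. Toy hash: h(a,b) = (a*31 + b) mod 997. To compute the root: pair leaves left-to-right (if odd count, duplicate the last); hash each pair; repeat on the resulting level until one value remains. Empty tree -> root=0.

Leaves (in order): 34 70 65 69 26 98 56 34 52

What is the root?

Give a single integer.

Answer: 48

Derivation:
L0: [34, 70, 65, 69, 26, 98, 56, 34, 52]
L1: h(34,70)=(34*31+70)%997=127 h(65,69)=(65*31+69)%997=90 h(26,98)=(26*31+98)%997=904 h(56,34)=(56*31+34)%997=773 h(52,52)=(52*31+52)%997=667 -> [127, 90, 904, 773, 667]
L2: h(127,90)=(127*31+90)%997=39 h(904,773)=(904*31+773)%997=881 h(667,667)=(667*31+667)%997=407 -> [39, 881, 407]
L3: h(39,881)=(39*31+881)%997=96 h(407,407)=(407*31+407)%997=63 -> [96, 63]
L4: h(96,63)=(96*31+63)%997=48 -> [48]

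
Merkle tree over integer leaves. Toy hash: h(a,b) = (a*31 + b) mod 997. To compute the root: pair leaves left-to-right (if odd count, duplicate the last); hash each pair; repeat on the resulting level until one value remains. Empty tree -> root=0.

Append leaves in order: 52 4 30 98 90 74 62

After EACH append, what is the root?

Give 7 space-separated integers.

Answer: 52 619 209 277 50 535 652

Derivation:
After append 52 (leaves=[52]):
  L0: [52]
  root=52
After append 4 (leaves=[52, 4]):
  L0: [52, 4]
  L1: h(52,4)=(52*31+4)%997=619 -> [619]
  root=619
After append 30 (leaves=[52, 4, 30]):
  L0: [52, 4, 30]
  L1: h(52,4)=(52*31+4)%997=619 h(30,30)=(30*31+30)%997=960 -> [619, 960]
  L2: h(619,960)=(619*31+960)%997=209 -> [209]
  root=209
After append 98 (leaves=[52, 4, 30, 98]):
  L0: [52, 4, 30, 98]
  L1: h(52,4)=(52*31+4)%997=619 h(30,98)=(30*31+98)%997=31 -> [619, 31]
  L2: h(619,31)=(619*31+31)%997=277 -> [277]
  root=277
After append 90 (leaves=[52, 4, 30, 98, 90]):
  L0: [52, 4, 30, 98, 90]
  L1: h(52,4)=(52*31+4)%997=619 h(30,98)=(30*31+98)%997=31 h(90,90)=(90*31+90)%997=886 -> [619, 31, 886]
  L2: h(619,31)=(619*31+31)%997=277 h(886,886)=(886*31+886)%997=436 -> [277, 436]
  L3: h(277,436)=(277*31+436)%997=50 -> [50]
  root=50
After append 74 (leaves=[52, 4, 30, 98, 90, 74]):
  L0: [52, 4, 30, 98, 90, 74]
  L1: h(52,4)=(52*31+4)%997=619 h(30,98)=(30*31+98)%997=31 h(90,74)=(90*31+74)%997=870 -> [619, 31, 870]
  L2: h(619,31)=(619*31+31)%997=277 h(870,870)=(870*31+870)%997=921 -> [277, 921]
  L3: h(277,921)=(277*31+921)%997=535 -> [535]
  root=535
After append 62 (leaves=[52, 4, 30, 98, 90, 74, 62]):
  L0: [52, 4, 30, 98, 90, 74, 62]
  L1: h(52,4)=(52*31+4)%997=619 h(30,98)=(30*31+98)%997=31 h(90,74)=(90*31+74)%997=870 h(62,62)=(62*31+62)%997=987 -> [619, 31, 870, 987]
  L2: h(619,31)=(619*31+31)%997=277 h(870,987)=(870*31+987)%997=41 -> [277, 41]
  L3: h(277,41)=(277*31+41)%997=652 -> [652]
  root=652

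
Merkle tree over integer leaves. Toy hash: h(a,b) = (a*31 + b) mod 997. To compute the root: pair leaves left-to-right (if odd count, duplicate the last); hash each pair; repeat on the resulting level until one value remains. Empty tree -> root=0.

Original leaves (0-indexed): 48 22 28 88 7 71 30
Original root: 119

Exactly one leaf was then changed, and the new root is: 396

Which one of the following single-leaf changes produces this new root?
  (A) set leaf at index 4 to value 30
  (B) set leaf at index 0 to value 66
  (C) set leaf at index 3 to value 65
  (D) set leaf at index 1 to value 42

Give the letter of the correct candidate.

Answer: D

Derivation:
Original leaves: [48, 22, 28, 88, 7, 71, 30]
Target new root: 396
Try each candidate change and compute the resulting root:
Candidate A: set leaf[4] = 30 -> leaves = [48, 22, 28, 88, 30, 71, 30]
  L0: [48, 22, 28, 88, 30, 71, 30]
  L1: h(48,22)=(48*31+22)%997=513 h(28,88)=(28*31+88)%997=956 h(30,71)=(30*31+71)%997=4 h(30,30)=(30*31+30)%997=960 -> [513, 956, 4, 960]
  L2: h(513,956)=(513*31+956)%997=907 h(4,960)=(4*31+960)%997=87 -> [907, 87]
  L3: h(907,87)=(907*31+87)%997=288 -> [288]
  root = 288 != target 396
Candidate B: set leaf[0] = 66 -> leaves = [66, 22, 28, 88, 7, 71, 30]
  L0: [66, 22, 28, 88, 7, 71, 30]
  L1: h(66,22)=(66*31+22)%997=74 h(28,88)=(28*31+88)%997=956 h(7,71)=(7*31+71)%997=288 h(30,30)=(30*31+30)%997=960 -> [74, 956, 288, 960]
  L2: h(74,956)=(74*31+956)%997=259 h(288,960)=(288*31+960)%997=915 -> [259, 915]
  L3: h(259,915)=(259*31+915)%997=968 -> [968]
  root = 968 != target 396
Candidate C: set leaf[3] = 65 -> leaves = [48, 22, 28, 65, 7, 71, 30]
  L0: [48, 22, 28, 65, 7, 71, 30]
  L1: h(48,22)=(48*31+22)%997=513 h(28,65)=(28*31+65)%997=933 h(7,71)=(7*31+71)%997=288 h(30,30)=(30*31+30)%997=960 -> [513, 933, 288, 960]
  L2: h(513,933)=(513*31+933)%997=884 h(288,960)=(288*31+960)%997=915 -> [884, 915]
  L3: h(884,915)=(884*31+915)%997=403 -> [403]
  root = 403 != target 396
Candidate D: set leaf[1] = 42 -> leaves = [48, 42, 28, 88, 7, 71, 30]
  L0: [48, 42, 28, 88, 7, 71, 30]
  L1: h(48,42)=(48*31+42)%997=533 h(28,88)=(28*31+88)%997=956 h(7,71)=(7*31+71)%997=288 h(30,30)=(30*31+30)%997=960 -> [533, 956, 288, 960]
  L2: h(533,956)=(533*31+956)%997=530 h(288,960)=(288*31+960)%997=915 -> [530, 915]
  L3: h(530,915)=(530*31+915)%997=396 -> [396]
  root = 396 == target 396  ** MATCH **
Candidate D produces the target root.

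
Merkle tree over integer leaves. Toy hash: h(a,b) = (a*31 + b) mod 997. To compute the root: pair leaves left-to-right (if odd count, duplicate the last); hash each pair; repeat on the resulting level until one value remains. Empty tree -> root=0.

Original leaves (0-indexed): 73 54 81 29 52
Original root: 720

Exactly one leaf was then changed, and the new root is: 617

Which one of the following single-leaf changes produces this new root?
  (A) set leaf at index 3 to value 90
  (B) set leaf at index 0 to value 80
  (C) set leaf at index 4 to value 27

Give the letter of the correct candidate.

Original leaves: [73, 54, 81, 29, 52]
Target new root: 617
Try each candidate change and compute the resulting root:
Candidate A: set leaf[3] = 90 -> leaves = [73, 54, 81, 90, 52]
  L0: [73, 54, 81, 90, 52]
  L1: h(73,54)=(73*31+54)%997=323 h(81,90)=(81*31+90)%997=607 h(52,52)=(52*31+52)%997=667 -> [323, 607, 667]
  L2: h(323,607)=(323*31+607)%997=650 h(667,667)=(667*31+667)%997=407 -> [650, 407]
  L3: h(650,407)=(650*31+407)%997=617 -> [617]
  root = 617 == target 617  ** MATCH **
Candidate B: set leaf[0] = 80 -> leaves = [80, 54, 81, 29, 52]
  L0: [80, 54, 81, 29, 52]
  L1: h(80,54)=(80*31+54)%997=540 h(81,29)=(81*31+29)%997=546 h(52,52)=(52*31+52)%997=667 -> [540, 546, 667]
  L2: h(540,546)=(540*31+546)%997=337 h(667,667)=(667*31+667)%997=407 -> [337, 407]
  L3: h(337,407)=(337*31+407)%997=884 -> [884]
  root = 884 != target 617
Candidate C: set leaf[4] = 27 -> leaves = [73, 54, 81, 29, 27]
  L0: [73, 54, 81, 29, 27]
  L1: h(73,54)=(73*31+54)%997=323 h(81,29)=(81*31+29)%997=546 h(27,27)=(27*31+27)%997=864 -> [323, 546, 864]
  L2: h(323,546)=(323*31+546)%997=589 h(864,864)=(864*31+864)%997=729 -> [589, 729]
  L3: h(589,729)=(589*31+729)%997=45 -> [45]
  root = 45 != target 617
Candidate A produces the target root.

Answer: A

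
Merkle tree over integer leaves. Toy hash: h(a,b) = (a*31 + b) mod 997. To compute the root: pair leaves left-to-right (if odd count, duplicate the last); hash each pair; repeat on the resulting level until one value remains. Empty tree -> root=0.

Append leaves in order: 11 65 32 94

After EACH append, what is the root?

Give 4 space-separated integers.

Answer: 11 406 649 711

Derivation:
After append 11 (leaves=[11]):
  L0: [11]
  root=11
After append 65 (leaves=[11, 65]):
  L0: [11, 65]
  L1: h(11,65)=(11*31+65)%997=406 -> [406]
  root=406
After append 32 (leaves=[11, 65, 32]):
  L0: [11, 65, 32]
  L1: h(11,65)=(11*31+65)%997=406 h(32,32)=(32*31+32)%997=27 -> [406, 27]
  L2: h(406,27)=(406*31+27)%997=649 -> [649]
  root=649
After append 94 (leaves=[11, 65, 32, 94]):
  L0: [11, 65, 32, 94]
  L1: h(11,65)=(11*31+65)%997=406 h(32,94)=(32*31+94)%997=89 -> [406, 89]
  L2: h(406,89)=(406*31+89)%997=711 -> [711]
  root=711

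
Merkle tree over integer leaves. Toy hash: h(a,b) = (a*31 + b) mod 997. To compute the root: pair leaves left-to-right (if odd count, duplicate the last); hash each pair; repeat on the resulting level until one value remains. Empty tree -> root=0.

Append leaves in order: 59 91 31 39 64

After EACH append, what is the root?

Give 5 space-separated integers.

After append 59 (leaves=[59]):
  L0: [59]
  root=59
After append 91 (leaves=[59, 91]):
  L0: [59, 91]
  L1: h(59,91)=(59*31+91)%997=923 -> [923]
  root=923
After append 31 (leaves=[59, 91, 31]):
  L0: [59, 91, 31]
  L1: h(59,91)=(59*31+91)%997=923 h(31,31)=(31*31+31)%997=992 -> [923, 992]
  L2: h(923,992)=(923*31+992)%997=692 -> [692]
  root=692
After append 39 (leaves=[59, 91, 31, 39]):
  L0: [59, 91, 31, 39]
  L1: h(59,91)=(59*31+91)%997=923 h(31,39)=(31*31+39)%997=3 -> [923, 3]
  L2: h(923,3)=(923*31+3)%997=700 -> [700]
  root=700
After append 64 (leaves=[59, 91, 31, 39, 64]):
  L0: [59, 91, 31, 39, 64]
  L1: h(59,91)=(59*31+91)%997=923 h(31,39)=(31*31+39)%997=3 h(64,64)=(64*31+64)%997=54 -> [923, 3, 54]
  L2: h(923,3)=(923*31+3)%997=700 h(54,54)=(54*31+54)%997=731 -> [700, 731]
  L3: h(700,731)=(700*31+731)%997=497 -> [497]
  root=497

Answer: 59 923 692 700 497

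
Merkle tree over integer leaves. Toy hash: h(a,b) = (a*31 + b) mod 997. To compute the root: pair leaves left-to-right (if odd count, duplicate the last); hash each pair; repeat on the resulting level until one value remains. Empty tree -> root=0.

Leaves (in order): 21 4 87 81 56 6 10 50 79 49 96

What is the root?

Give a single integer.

Answer: 874

Derivation:
L0: [21, 4, 87, 81, 56, 6, 10, 50, 79, 49, 96]
L1: h(21,4)=(21*31+4)%997=655 h(87,81)=(87*31+81)%997=784 h(56,6)=(56*31+6)%997=745 h(10,50)=(10*31+50)%997=360 h(79,49)=(79*31+49)%997=504 h(96,96)=(96*31+96)%997=81 -> [655, 784, 745, 360, 504, 81]
L2: h(655,784)=(655*31+784)%997=152 h(745,360)=(745*31+360)%997=524 h(504,81)=(504*31+81)%997=750 -> [152, 524, 750]
L3: h(152,524)=(152*31+524)%997=251 h(750,750)=(750*31+750)%997=72 -> [251, 72]
L4: h(251,72)=(251*31+72)%997=874 -> [874]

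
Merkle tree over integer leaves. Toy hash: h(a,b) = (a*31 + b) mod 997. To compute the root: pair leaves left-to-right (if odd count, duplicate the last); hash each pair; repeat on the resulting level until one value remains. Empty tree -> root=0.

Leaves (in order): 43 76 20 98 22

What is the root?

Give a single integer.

L0: [43, 76, 20, 98, 22]
L1: h(43,76)=(43*31+76)%997=412 h(20,98)=(20*31+98)%997=718 h(22,22)=(22*31+22)%997=704 -> [412, 718, 704]
L2: h(412,718)=(412*31+718)%997=529 h(704,704)=(704*31+704)%997=594 -> [529, 594]
L3: h(529,594)=(529*31+594)%997=44 -> [44]

Answer: 44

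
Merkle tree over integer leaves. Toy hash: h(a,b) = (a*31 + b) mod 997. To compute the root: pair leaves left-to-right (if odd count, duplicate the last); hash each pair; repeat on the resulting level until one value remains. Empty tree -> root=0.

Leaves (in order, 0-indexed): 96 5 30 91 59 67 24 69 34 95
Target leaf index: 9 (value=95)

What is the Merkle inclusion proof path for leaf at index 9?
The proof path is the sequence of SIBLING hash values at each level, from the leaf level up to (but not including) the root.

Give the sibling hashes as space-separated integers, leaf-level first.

L0 (leaves): [96, 5, 30, 91, 59, 67, 24, 69, 34, 95], target index=9
L1: h(96,5)=(96*31+5)%997=987 [pair 0] h(30,91)=(30*31+91)%997=24 [pair 1] h(59,67)=(59*31+67)%997=899 [pair 2] h(24,69)=(24*31+69)%997=813 [pair 3] h(34,95)=(34*31+95)%997=152 [pair 4] -> [987, 24, 899, 813, 152]
  Sibling for proof at L0: 34
L2: h(987,24)=(987*31+24)%997=711 [pair 0] h(899,813)=(899*31+813)%997=766 [pair 1] h(152,152)=(152*31+152)%997=876 [pair 2] -> [711, 766, 876]
  Sibling for proof at L1: 152
L3: h(711,766)=(711*31+766)%997=873 [pair 0] h(876,876)=(876*31+876)%997=116 [pair 1] -> [873, 116]
  Sibling for proof at L2: 876
L4: h(873,116)=(873*31+116)%997=260 [pair 0] -> [260]
  Sibling for proof at L3: 873
Root: 260
Proof path (sibling hashes from leaf to root): [34, 152, 876, 873]

Answer: 34 152 876 873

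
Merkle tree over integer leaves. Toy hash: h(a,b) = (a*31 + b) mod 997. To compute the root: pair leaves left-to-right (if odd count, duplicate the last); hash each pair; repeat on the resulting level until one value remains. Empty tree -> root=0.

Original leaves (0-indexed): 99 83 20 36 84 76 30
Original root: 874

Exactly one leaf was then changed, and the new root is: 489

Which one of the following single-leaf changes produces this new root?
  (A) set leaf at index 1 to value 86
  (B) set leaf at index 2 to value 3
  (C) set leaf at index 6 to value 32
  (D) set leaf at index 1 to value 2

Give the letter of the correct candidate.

Original leaves: [99, 83, 20, 36, 84, 76, 30]
Target new root: 489
Try each candidate change and compute the resulting root:
Candidate A: set leaf[1] = 86 -> leaves = [99, 86, 20, 36, 84, 76, 30]
  L0: [99, 86, 20, 36, 84, 76, 30]
  L1: h(99,86)=(99*31+86)%997=164 h(20,36)=(20*31+36)%997=656 h(84,76)=(84*31+76)%997=686 h(30,30)=(30*31+30)%997=960 -> [164, 656, 686, 960]
  L2: h(164,656)=(164*31+656)%997=755 h(686,960)=(686*31+960)%997=292 -> [755, 292]
  L3: h(755,292)=(755*31+292)%997=766 -> [766]
  root = 766 != target 489
Candidate B: set leaf[2] = 3 -> leaves = [99, 83, 3, 36, 84, 76, 30]
  L0: [99, 83, 3, 36, 84, 76, 30]
  L1: h(99,83)=(99*31+83)%997=161 h(3,36)=(3*31+36)%997=129 h(84,76)=(84*31+76)%997=686 h(30,30)=(30*31+30)%997=960 -> [161, 129, 686, 960]
  L2: h(161,129)=(161*31+129)%997=135 h(686,960)=(686*31+960)%997=292 -> [135, 292]
  L3: h(135,292)=(135*31+292)%997=489 -> [489]
  root = 489 == target 489  ** MATCH **
Candidate C: set leaf[6] = 32 -> leaves = [99, 83, 20, 36, 84, 76, 32]
  L0: [99, 83, 20, 36, 84, 76, 32]
  L1: h(99,83)=(99*31+83)%997=161 h(20,36)=(20*31+36)%997=656 h(84,76)=(84*31+76)%997=686 h(32,32)=(32*31+32)%997=27 -> [161, 656, 686, 27]
  L2: h(161,656)=(161*31+656)%997=662 h(686,27)=(686*31+27)%997=356 -> [662, 356]
  L3: h(662,356)=(662*31+356)%997=938 -> [938]
  root = 938 != target 489
Candidate D: set leaf[1] = 2 -> leaves = [99, 2, 20, 36, 84, 76, 30]
  L0: [99, 2, 20, 36, 84, 76, 30]
  L1: h(99,2)=(99*31+2)%997=80 h(20,36)=(20*31+36)%997=656 h(84,76)=(84*31+76)%997=686 h(30,30)=(30*31+30)%997=960 -> [80, 656, 686, 960]
  L2: h(80,656)=(80*31+656)%997=145 h(686,960)=(686*31+960)%997=292 -> [145, 292]
  L3: h(145,292)=(145*31+292)%997=799 -> [799]
  root = 799 != target 489
Candidate B produces the target root.

Answer: B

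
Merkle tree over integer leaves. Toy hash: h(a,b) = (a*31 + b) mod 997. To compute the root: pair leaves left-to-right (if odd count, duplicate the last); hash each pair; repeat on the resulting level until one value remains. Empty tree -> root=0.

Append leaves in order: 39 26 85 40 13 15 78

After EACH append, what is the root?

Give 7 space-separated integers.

Answer: 39 238 128 83 930 994 81

Derivation:
After append 39 (leaves=[39]):
  L0: [39]
  root=39
After append 26 (leaves=[39, 26]):
  L0: [39, 26]
  L1: h(39,26)=(39*31+26)%997=238 -> [238]
  root=238
After append 85 (leaves=[39, 26, 85]):
  L0: [39, 26, 85]
  L1: h(39,26)=(39*31+26)%997=238 h(85,85)=(85*31+85)%997=726 -> [238, 726]
  L2: h(238,726)=(238*31+726)%997=128 -> [128]
  root=128
After append 40 (leaves=[39, 26, 85, 40]):
  L0: [39, 26, 85, 40]
  L1: h(39,26)=(39*31+26)%997=238 h(85,40)=(85*31+40)%997=681 -> [238, 681]
  L2: h(238,681)=(238*31+681)%997=83 -> [83]
  root=83
After append 13 (leaves=[39, 26, 85, 40, 13]):
  L0: [39, 26, 85, 40, 13]
  L1: h(39,26)=(39*31+26)%997=238 h(85,40)=(85*31+40)%997=681 h(13,13)=(13*31+13)%997=416 -> [238, 681, 416]
  L2: h(238,681)=(238*31+681)%997=83 h(416,416)=(416*31+416)%997=351 -> [83, 351]
  L3: h(83,351)=(83*31+351)%997=930 -> [930]
  root=930
After append 15 (leaves=[39, 26, 85, 40, 13, 15]):
  L0: [39, 26, 85, 40, 13, 15]
  L1: h(39,26)=(39*31+26)%997=238 h(85,40)=(85*31+40)%997=681 h(13,15)=(13*31+15)%997=418 -> [238, 681, 418]
  L2: h(238,681)=(238*31+681)%997=83 h(418,418)=(418*31+418)%997=415 -> [83, 415]
  L3: h(83,415)=(83*31+415)%997=994 -> [994]
  root=994
After append 78 (leaves=[39, 26, 85, 40, 13, 15, 78]):
  L0: [39, 26, 85, 40, 13, 15, 78]
  L1: h(39,26)=(39*31+26)%997=238 h(85,40)=(85*31+40)%997=681 h(13,15)=(13*31+15)%997=418 h(78,78)=(78*31+78)%997=502 -> [238, 681, 418, 502]
  L2: h(238,681)=(238*31+681)%997=83 h(418,502)=(418*31+502)%997=499 -> [83, 499]
  L3: h(83,499)=(83*31+499)%997=81 -> [81]
  root=81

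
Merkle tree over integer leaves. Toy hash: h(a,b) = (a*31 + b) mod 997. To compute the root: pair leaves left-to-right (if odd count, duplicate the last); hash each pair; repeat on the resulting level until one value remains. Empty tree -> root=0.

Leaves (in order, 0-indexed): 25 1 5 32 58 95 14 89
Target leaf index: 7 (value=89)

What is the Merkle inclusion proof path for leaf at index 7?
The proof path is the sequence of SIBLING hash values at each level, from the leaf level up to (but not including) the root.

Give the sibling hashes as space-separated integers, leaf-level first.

L0 (leaves): [25, 1, 5, 32, 58, 95, 14, 89], target index=7
L1: h(25,1)=(25*31+1)%997=776 [pair 0] h(5,32)=(5*31+32)%997=187 [pair 1] h(58,95)=(58*31+95)%997=896 [pair 2] h(14,89)=(14*31+89)%997=523 [pair 3] -> [776, 187, 896, 523]
  Sibling for proof at L0: 14
L2: h(776,187)=(776*31+187)%997=315 [pair 0] h(896,523)=(896*31+523)%997=383 [pair 1] -> [315, 383]
  Sibling for proof at L1: 896
L3: h(315,383)=(315*31+383)%997=178 [pair 0] -> [178]
  Sibling for proof at L2: 315
Root: 178
Proof path (sibling hashes from leaf to root): [14, 896, 315]

Answer: 14 896 315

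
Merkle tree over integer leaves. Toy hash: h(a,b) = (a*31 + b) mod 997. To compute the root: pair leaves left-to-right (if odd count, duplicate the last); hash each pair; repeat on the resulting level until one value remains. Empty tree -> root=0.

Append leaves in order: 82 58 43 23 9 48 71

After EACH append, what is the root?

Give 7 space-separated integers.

After append 82 (leaves=[82]):
  L0: [82]
  root=82
After append 58 (leaves=[82, 58]):
  L0: [82, 58]
  L1: h(82,58)=(82*31+58)%997=606 -> [606]
  root=606
After append 43 (leaves=[82, 58, 43]):
  L0: [82, 58, 43]
  L1: h(82,58)=(82*31+58)%997=606 h(43,43)=(43*31+43)%997=379 -> [606, 379]
  L2: h(606,379)=(606*31+379)%997=222 -> [222]
  root=222
After append 23 (leaves=[82, 58, 43, 23]):
  L0: [82, 58, 43, 23]
  L1: h(82,58)=(82*31+58)%997=606 h(43,23)=(43*31+23)%997=359 -> [606, 359]
  L2: h(606,359)=(606*31+359)%997=202 -> [202]
  root=202
After append 9 (leaves=[82, 58, 43, 23, 9]):
  L0: [82, 58, 43, 23, 9]
  L1: h(82,58)=(82*31+58)%997=606 h(43,23)=(43*31+23)%997=359 h(9,9)=(9*31+9)%997=288 -> [606, 359, 288]
  L2: h(606,359)=(606*31+359)%997=202 h(288,288)=(288*31+288)%997=243 -> [202, 243]
  L3: h(202,243)=(202*31+243)%997=523 -> [523]
  root=523
After append 48 (leaves=[82, 58, 43, 23, 9, 48]):
  L0: [82, 58, 43, 23, 9, 48]
  L1: h(82,58)=(82*31+58)%997=606 h(43,23)=(43*31+23)%997=359 h(9,48)=(9*31+48)%997=327 -> [606, 359, 327]
  L2: h(606,359)=(606*31+359)%997=202 h(327,327)=(327*31+327)%997=494 -> [202, 494]
  L3: h(202,494)=(202*31+494)%997=774 -> [774]
  root=774
After append 71 (leaves=[82, 58, 43, 23, 9, 48, 71]):
  L0: [82, 58, 43, 23, 9, 48, 71]
  L1: h(82,58)=(82*31+58)%997=606 h(43,23)=(43*31+23)%997=359 h(9,48)=(9*31+48)%997=327 h(71,71)=(71*31+71)%997=278 -> [606, 359, 327, 278]
  L2: h(606,359)=(606*31+359)%997=202 h(327,278)=(327*31+278)%997=445 -> [202, 445]
  L3: h(202,445)=(202*31+445)%997=725 -> [725]
  root=725

Answer: 82 606 222 202 523 774 725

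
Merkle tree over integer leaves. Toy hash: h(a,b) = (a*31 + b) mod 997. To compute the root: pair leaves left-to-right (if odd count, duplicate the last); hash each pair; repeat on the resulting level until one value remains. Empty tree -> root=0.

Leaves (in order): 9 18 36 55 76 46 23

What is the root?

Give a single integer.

Answer: 110

Derivation:
L0: [9, 18, 36, 55, 76, 46, 23]
L1: h(9,18)=(9*31+18)%997=297 h(36,55)=(36*31+55)%997=174 h(76,46)=(76*31+46)%997=408 h(23,23)=(23*31+23)%997=736 -> [297, 174, 408, 736]
L2: h(297,174)=(297*31+174)%997=408 h(408,736)=(408*31+736)%997=423 -> [408, 423]
L3: h(408,423)=(408*31+423)%997=110 -> [110]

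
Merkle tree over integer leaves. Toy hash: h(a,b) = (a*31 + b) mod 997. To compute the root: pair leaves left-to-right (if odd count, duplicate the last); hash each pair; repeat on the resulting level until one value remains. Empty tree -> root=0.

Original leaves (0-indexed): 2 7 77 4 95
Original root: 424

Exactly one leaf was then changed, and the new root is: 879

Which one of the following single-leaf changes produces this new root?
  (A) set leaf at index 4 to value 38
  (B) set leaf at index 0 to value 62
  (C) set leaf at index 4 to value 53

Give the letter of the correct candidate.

Original leaves: [2, 7, 77, 4, 95]
Target new root: 879
Try each candidate change and compute the resulting root:
Candidate A: set leaf[4] = 38 -> leaves = [2, 7, 77, 4, 38]
  L0: [2, 7, 77, 4, 38]
  L1: h(2,7)=(2*31+7)%997=69 h(77,4)=(77*31+4)%997=397 h(38,38)=(38*31+38)%997=219 -> [69, 397, 219]
  L2: h(69,397)=(69*31+397)%997=542 h(219,219)=(219*31+219)%997=29 -> [542, 29]
  L3: h(542,29)=(542*31+29)%997=879 -> [879]
  root = 879 == target 879  ** MATCH **
Candidate B: set leaf[0] = 62 -> leaves = [62, 7, 77, 4, 95]
  L0: [62, 7, 77, 4, 95]
  L1: h(62,7)=(62*31+7)%997=932 h(77,4)=(77*31+4)%997=397 h(95,95)=(95*31+95)%997=49 -> [932, 397, 49]
  L2: h(932,397)=(932*31+397)%997=376 h(49,49)=(49*31+49)%997=571 -> [376, 571]
  L3: h(376,571)=(376*31+571)%997=263 -> [263]
  root = 263 != target 879
Candidate C: set leaf[4] = 53 -> leaves = [2, 7, 77, 4, 53]
  L0: [2, 7, 77, 4, 53]
  L1: h(2,7)=(2*31+7)%997=69 h(77,4)=(77*31+4)%997=397 h(53,53)=(53*31+53)%997=699 -> [69, 397, 699]
  L2: h(69,397)=(69*31+397)%997=542 h(699,699)=(699*31+699)%997=434 -> [542, 434]
  L3: h(542,434)=(542*31+434)%997=287 -> [287]
  root = 287 != target 879
Candidate A produces the target root.

Answer: A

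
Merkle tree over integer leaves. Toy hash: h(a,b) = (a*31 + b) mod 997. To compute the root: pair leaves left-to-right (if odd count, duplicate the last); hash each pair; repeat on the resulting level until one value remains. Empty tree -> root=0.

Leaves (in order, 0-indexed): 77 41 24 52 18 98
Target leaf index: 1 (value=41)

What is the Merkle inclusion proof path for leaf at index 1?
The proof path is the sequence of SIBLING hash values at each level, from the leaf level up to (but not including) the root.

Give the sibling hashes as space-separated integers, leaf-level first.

Answer: 77 796 55

Derivation:
L0 (leaves): [77, 41, 24, 52, 18, 98], target index=1
L1: h(77,41)=(77*31+41)%997=434 [pair 0] h(24,52)=(24*31+52)%997=796 [pair 1] h(18,98)=(18*31+98)%997=656 [pair 2] -> [434, 796, 656]
  Sibling for proof at L0: 77
L2: h(434,796)=(434*31+796)%997=292 [pair 0] h(656,656)=(656*31+656)%997=55 [pair 1] -> [292, 55]
  Sibling for proof at L1: 796
L3: h(292,55)=(292*31+55)%997=134 [pair 0] -> [134]
  Sibling for proof at L2: 55
Root: 134
Proof path (sibling hashes from leaf to root): [77, 796, 55]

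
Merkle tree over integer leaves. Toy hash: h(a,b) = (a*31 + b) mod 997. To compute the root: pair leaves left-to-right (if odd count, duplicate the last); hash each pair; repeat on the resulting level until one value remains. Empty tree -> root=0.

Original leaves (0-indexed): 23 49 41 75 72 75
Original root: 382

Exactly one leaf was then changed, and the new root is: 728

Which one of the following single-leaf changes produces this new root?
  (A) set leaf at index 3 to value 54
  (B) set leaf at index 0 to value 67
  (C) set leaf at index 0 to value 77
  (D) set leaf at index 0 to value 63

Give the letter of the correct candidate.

Answer: A

Derivation:
Original leaves: [23, 49, 41, 75, 72, 75]
Target new root: 728
Try each candidate change and compute the resulting root:
Candidate A: set leaf[3] = 54 -> leaves = [23, 49, 41, 54, 72, 75]
  L0: [23, 49, 41, 54, 72, 75]
  L1: h(23,49)=(23*31+49)%997=762 h(41,54)=(41*31+54)%997=328 h(72,75)=(72*31+75)%997=313 -> [762, 328, 313]
  L2: h(762,328)=(762*31+328)%997=22 h(313,313)=(313*31+313)%997=46 -> [22, 46]
  L3: h(22,46)=(22*31+46)%997=728 -> [728]
  root = 728 == target 728  ** MATCH **
Candidate B: set leaf[0] = 67 -> leaves = [67, 49, 41, 75, 72, 75]
  L0: [67, 49, 41, 75, 72, 75]
  L1: h(67,49)=(67*31+49)%997=132 h(41,75)=(41*31+75)%997=349 h(72,75)=(72*31+75)%997=313 -> [132, 349, 313]
  L2: h(132,349)=(132*31+349)%997=453 h(313,313)=(313*31+313)%997=46 -> [453, 46]
  L3: h(453,46)=(453*31+46)%997=131 -> [131]
  root = 131 != target 728
Candidate C: set leaf[0] = 77 -> leaves = [77, 49, 41, 75, 72, 75]
  L0: [77, 49, 41, 75, 72, 75]
  L1: h(77,49)=(77*31+49)%997=442 h(41,75)=(41*31+75)%997=349 h(72,75)=(72*31+75)%997=313 -> [442, 349, 313]
  L2: h(442,349)=(442*31+349)%997=93 h(313,313)=(313*31+313)%997=46 -> [93, 46]
  L3: h(93,46)=(93*31+46)%997=935 -> [935]
  root = 935 != target 728
Candidate D: set leaf[0] = 63 -> leaves = [63, 49, 41, 75, 72, 75]
  L0: [63, 49, 41, 75, 72, 75]
  L1: h(63,49)=(63*31+49)%997=8 h(41,75)=(41*31+75)%997=349 h(72,75)=(72*31+75)%997=313 -> [8, 349, 313]
  L2: h(8,349)=(8*31+349)%997=597 h(313,313)=(313*31+313)%997=46 -> [597, 46]
  L3: h(597,46)=(597*31+46)%997=607 -> [607]
  root = 607 != target 728
Candidate A produces the target root.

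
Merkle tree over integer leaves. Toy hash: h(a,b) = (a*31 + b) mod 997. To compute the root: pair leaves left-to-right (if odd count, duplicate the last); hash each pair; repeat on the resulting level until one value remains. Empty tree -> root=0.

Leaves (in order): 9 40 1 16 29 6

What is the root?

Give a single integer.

L0: [9, 40, 1, 16, 29, 6]
L1: h(9,40)=(9*31+40)%997=319 h(1,16)=(1*31+16)%997=47 h(29,6)=(29*31+6)%997=905 -> [319, 47, 905]
L2: h(319,47)=(319*31+47)%997=963 h(905,905)=(905*31+905)%997=47 -> [963, 47]
L3: h(963,47)=(963*31+47)%997=987 -> [987]

Answer: 987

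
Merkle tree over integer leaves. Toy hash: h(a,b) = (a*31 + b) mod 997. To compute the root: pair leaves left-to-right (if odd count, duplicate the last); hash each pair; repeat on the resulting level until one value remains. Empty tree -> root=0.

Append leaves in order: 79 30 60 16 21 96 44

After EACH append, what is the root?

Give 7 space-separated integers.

Answer: 79 485 6 959 386 792 456

Derivation:
After append 79 (leaves=[79]):
  L0: [79]
  root=79
After append 30 (leaves=[79, 30]):
  L0: [79, 30]
  L1: h(79,30)=(79*31+30)%997=485 -> [485]
  root=485
After append 60 (leaves=[79, 30, 60]):
  L0: [79, 30, 60]
  L1: h(79,30)=(79*31+30)%997=485 h(60,60)=(60*31+60)%997=923 -> [485, 923]
  L2: h(485,923)=(485*31+923)%997=6 -> [6]
  root=6
After append 16 (leaves=[79, 30, 60, 16]):
  L0: [79, 30, 60, 16]
  L1: h(79,30)=(79*31+30)%997=485 h(60,16)=(60*31+16)%997=879 -> [485, 879]
  L2: h(485,879)=(485*31+879)%997=959 -> [959]
  root=959
After append 21 (leaves=[79, 30, 60, 16, 21]):
  L0: [79, 30, 60, 16, 21]
  L1: h(79,30)=(79*31+30)%997=485 h(60,16)=(60*31+16)%997=879 h(21,21)=(21*31+21)%997=672 -> [485, 879, 672]
  L2: h(485,879)=(485*31+879)%997=959 h(672,672)=(672*31+672)%997=567 -> [959, 567]
  L3: h(959,567)=(959*31+567)%997=386 -> [386]
  root=386
After append 96 (leaves=[79, 30, 60, 16, 21, 96]):
  L0: [79, 30, 60, 16, 21, 96]
  L1: h(79,30)=(79*31+30)%997=485 h(60,16)=(60*31+16)%997=879 h(21,96)=(21*31+96)%997=747 -> [485, 879, 747]
  L2: h(485,879)=(485*31+879)%997=959 h(747,747)=(747*31+747)%997=973 -> [959, 973]
  L3: h(959,973)=(959*31+973)%997=792 -> [792]
  root=792
After append 44 (leaves=[79, 30, 60, 16, 21, 96, 44]):
  L0: [79, 30, 60, 16, 21, 96, 44]
  L1: h(79,30)=(79*31+30)%997=485 h(60,16)=(60*31+16)%997=879 h(21,96)=(21*31+96)%997=747 h(44,44)=(44*31+44)%997=411 -> [485, 879, 747, 411]
  L2: h(485,879)=(485*31+879)%997=959 h(747,411)=(747*31+411)%997=637 -> [959, 637]
  L3: h(959,637)=(959*31+637)%997=456 -> [456]
  root=456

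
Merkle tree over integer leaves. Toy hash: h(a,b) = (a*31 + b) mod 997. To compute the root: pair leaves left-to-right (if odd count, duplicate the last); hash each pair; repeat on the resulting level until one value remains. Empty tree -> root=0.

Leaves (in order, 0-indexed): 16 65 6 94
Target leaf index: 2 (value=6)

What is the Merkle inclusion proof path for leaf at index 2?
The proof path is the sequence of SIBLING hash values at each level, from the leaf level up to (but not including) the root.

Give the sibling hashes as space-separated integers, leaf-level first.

Answer: 94 561

Derivation:
L0 (leaves): [16, 65, 6, 94], target index=2
L1: h(16,65)=(16*31+65)%997=561 [pair 0] h(6,94)=(6*31+94)%997=280 [pair 1] -> [561, 280]
  Sibling for proof at L0: 94
L2: h(561,280)=(561*31+280)%997=722 [pair 0] -> [722]
  Sibling for proof at L1: 561
Root: 722
Proof path (sibling hashes from leaf to root): [94, 561]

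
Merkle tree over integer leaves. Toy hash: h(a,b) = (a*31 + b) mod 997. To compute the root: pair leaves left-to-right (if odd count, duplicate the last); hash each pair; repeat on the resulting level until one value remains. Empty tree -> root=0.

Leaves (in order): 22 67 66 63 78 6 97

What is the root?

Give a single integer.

L0: [22, 67, 66, 63, 78, 6, 97]
L1: h(22,67)=(22*31+67)%997=749 h(66,63)=(66*31+63)%997=115 h(78,6)=(78*31+6)%997=430 h(97,97)=(97*31+97)%997=113 -> [749, 115, 430, 113]
L2: h(749,115)=(749*31+115)%997=403 h(430,113)=(430*31+113)%997=482 -> [403, 482]
L3: h(403,482)=(403*31+482)%997=14 -> [14]

Answer: 14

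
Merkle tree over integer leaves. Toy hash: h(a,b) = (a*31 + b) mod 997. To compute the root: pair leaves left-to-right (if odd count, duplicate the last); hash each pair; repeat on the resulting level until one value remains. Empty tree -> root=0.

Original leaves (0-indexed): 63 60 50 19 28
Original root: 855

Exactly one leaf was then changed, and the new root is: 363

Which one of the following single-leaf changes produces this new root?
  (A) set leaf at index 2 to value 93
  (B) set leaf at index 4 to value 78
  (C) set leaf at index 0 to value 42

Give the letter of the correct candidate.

Answer: C

Derivation:
Original leaves: [63, 60, 50, 19, 28]
Target new root: 363
Try each candidate change and compute the resulting root:
Candidate A: set leaf[2] = 93 -> leaves = [63, 60, 93, 19, 28]
  L0: [63, 60, 93, 19, 28]
  L1: h(63,60)=(63*31+60)%997=19 h(93,19)=(93*31+19)%997=908 h(28,28)=(28*31+28)%997=896 -> [19, 908, 896]
  L2: h(19,908)=(19*31+908)%997=500 h(896,896)=(896*31+896)%997=756 -> [500, 756]
  L3: h(500,756)=(500*31+756)%997=304 -> [304]
  root = 304 != target 363
Candidate B: set leaf[4] = 78 -> leaves = [63, 60, 50, 19, 78]
  L0: [63, 60, 50, 19, 78]
  L1: h(63,60)=(63*31+60)%997=19 h(50,19)=(50*31+19)%997=572 h(78,78)=(78*31+78)%997=502 -> [19, 572, 502]
  L2: h(19,572)=(19*31+572)%997=164 h(502,502)=(502*31+502)%997=112 -> [164, 112]
  L3: h(164,112)=(164*31+112)%997=211 -> [211]
  root = 211 != target 363
Candidate C: set leaf[0] = 42 -> leaves = [42, 60, 50, 19, 28]
  L0: [42, 60, 50, 19, 28]
  L1: h(42,60)=(42*31+60)%997=365 h(50,19)=(50*31+19)%997=572 h(28,28)=(28*31+28)%997=896 -> [365, 572, 896]
  L2: h(365,572)=(365*31+572)%997=920 h(896,896)=(896*31+896)%997=756 -> [920, 756]
  L3: h(920,756)=(920*31+756)%997=363 -> [363]
  root = 363 == target 363  ** MATCH **
Candidate C produces the target root.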